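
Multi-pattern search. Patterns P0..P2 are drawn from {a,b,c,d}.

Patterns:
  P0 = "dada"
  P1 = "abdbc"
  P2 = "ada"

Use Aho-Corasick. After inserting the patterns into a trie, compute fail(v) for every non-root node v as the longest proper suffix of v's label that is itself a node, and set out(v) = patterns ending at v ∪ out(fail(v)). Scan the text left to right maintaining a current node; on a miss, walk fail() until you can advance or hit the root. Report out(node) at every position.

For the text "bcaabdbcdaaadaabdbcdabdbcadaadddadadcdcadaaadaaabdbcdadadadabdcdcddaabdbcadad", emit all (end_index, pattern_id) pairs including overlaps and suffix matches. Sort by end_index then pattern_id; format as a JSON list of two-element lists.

Construct AC machine:
Trie nodes:
  0='ε' goto a→5 d→1
  1='d' goto a→2
  2='da' goto d→3
  3='dad' goto a→4
  4='dada' goto ·  ←P0
  5='a' goto b→6 d→10
  6='ab' goto d→7
  7='abd' goto b→8
  8='abdb' goto c→9
  9='abdbc' goto ·  ←P1
  10='ad' goto a→11
  11='ada' goto ·  ←P2

BFS fail/out derivation:
  n1('d'): parent n0 fail=0; on 'd' 0 → fail=0;  out ∅∪∅=∅
  n5('a'): parent n0 fail=0; on 'a' 0 → fail=0;  out ∅∪∅=∅
  n2('da'): parent n1 fail=0; on 'a' 0 → fail=5;  out ∅∪∅=∅
  n6('ab'): parent n5 fail=0; on 'b' 0 → fail=0;  out ∅∪∅=∅
  n10('ad'): parent n5 fail=0; on 'd' 0 → fail=1;  out ∅∪∅=∅
  n3('dad'): parent n2 fail=5; on 'd' 5 → fail=10;  out ∅∪∅=∅
  n7('abd'): parent n6 fail=0; on 'd' 0 → fail=1;  out ∅∪∅=∅
  n11('ada'): parent n10 fail=1; on 'a' 1 → fail=2;  out {2}∪∅={2}
  n4('dada'): parent n3 fail=10; on 'a' 10 → fail=11;  out {0}∪{2}={0,2}
  n8('abdb'): parent n7 fail=1; on 'b' 1→0 → fail=0;  out ∅∪∅=∅
  n9('abdbc'): parent n8 fail=0; on 'c' 0 → fail=0;  out {1}∪∅={1}

Text stream:
pos 0 'b': at 0
pos 1 'c': at 0
pos 2 'a': at 5
pos 3 'a': at 5 ·f
pos 4 'b': at 6
pos 5 'd': at 7
pos 6 'b': at 8
pos 7 'c': at 9  ** P1@[3:7]
pos 8 'd': at 1 ·f
pos 9 'a': at 2
pos 10 'a': at 5 ·f
pos 11 'a': at 5 ·f
pos 12 'd': at 10
pos 13 'a': at 11  ** P2@[11:13]
pos 14 'a': at 5 ·f
pos 15 'b': at 6
pos 16 'd': at 7
pos 17 'b': at 8
pos 18 'c': at 9  ** P1@[14:18]
pos 19 'd': at 1 ·f
pos 20 'a': at 2
pos 21 'b': at 6 ·f
pos 22 'd': at 7
pos 23 'b': at 8
pos 24 'c': at 9  ** P1@[20:24]
pos 25 'a': at 5 ·f
pos 26 'd': at 10
pos 27 'a': at 11  ** P2@[25:27]
pos 28 'a': at 5 ·f
pos 29 'd': at 10
pos 30 'd': at 1 ·f
pos 31 'd': at 1 ·f
pos 32 'a': at 2
pos 33 'd': at 3
pos 34 'a': at 4  ** P0@[31:34],P2@[32:34]
pos 35 'd': at 3 ·f
pos 36 'c': at 0 ·f
pos 37 'd': at 1
pos 38 'c': at 0 ·f
pos 39 'a': at 5
pos 40 'd': at 10
pos 41 'a': at 11  ** P2@[39:41]
pos 42 'a': at 5 ·f
pos 43 'a': at 5 ·f
pos 44 'd': at 10
pos 45 'a': at 11  ** P2@[43:45]
pos 46 'a': at 5 ·f
pos 47 'a': at 5 ·f
pos 48 'b': at 6
pos 49 'd': at 7
pos 50 'b': at 8
pos 51 'c': at 9  ** P1@[47:51]
pos 52 'd': at 1 ·f
pos 53 'a': at 2
pos 54 'd': at 3
pos 55 'a': at 4  ** P0@[52:55],P2@[53:55]
pos 56 'd': at 3 ·f
pos 57 'a': at 4  ** P0@[54:57],P2@[55:57]
pos 58 'd': at 3 ·f
pos 59 'a': at 4  ** P0@[56:59],P2@[57:59]
pos 60 'b': at 6 ·f
pos 61 'd': at 7
pos 62 'c': at 0 ·f
pos 63 'd': at 1
pos 64 'c': at 0 ·f
pos 65 'd': at 1
pos 66 'd': at 1 ·f
pos 67 'a': at 2
pos 68 'a': at 5 ·f
pos 69 'b': at 6
pos 70 'd': at 7
pos 71 'b': at 8
pos 72 'c': at 9  ** P1@[68:72]
pos 73 'a': at 5 ·f
pos 74 'd': at 10
pos 75 'a': at 11  ** P2@[73:75]
pos 76 'd': at 3 ·f

All matches (sorted): [[7,1],[13,2],[18,1],[24,1],[27,2],[34,0],[34,2],[41,2],[45,2],[51,1],[55,0],[55,2],[57,0],[57,2],[59,0],[59,2],[72,1],[75,2]]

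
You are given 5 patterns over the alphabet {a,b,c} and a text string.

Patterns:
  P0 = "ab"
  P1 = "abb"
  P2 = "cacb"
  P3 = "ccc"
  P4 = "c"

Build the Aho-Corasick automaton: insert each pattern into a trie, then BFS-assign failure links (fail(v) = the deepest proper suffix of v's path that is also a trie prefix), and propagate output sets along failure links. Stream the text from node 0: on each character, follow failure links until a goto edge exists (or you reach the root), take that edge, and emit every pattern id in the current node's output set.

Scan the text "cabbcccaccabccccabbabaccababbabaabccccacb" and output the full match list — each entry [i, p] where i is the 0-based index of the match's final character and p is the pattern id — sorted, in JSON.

Construct AC machine:
Trie (insert patterns):
  0='ε' goto a→1 c→4
  1='a' goto b→2
  2='ab' goto b→3  ←P0
  3='abb' goto ·  ←P1
  4='c' goto a→5 c→8  ←P4
  5='ca' goto c→6
  6='cac' goto b→7
  7='cacb' goto ·  ←P2
  8='cc' goto c→9
  9='ccc' goto ·  ←P3

Failure links (BFS by depth):
  fail(1) 'a': from fail(0)=0 chase 'a': 0 ⇒ 0;  out=∅∪out(0)=∅
  fail(4) 'c': from fail(0)=0 chase 'c': 0 ⇒ 0;  out={4}∪out(0)={4}
  fail(2) 'ab': from fail(1)=0 chase 'b': 0 ⇒ 0;  out={0}∪out(0)={0}
  fail(5) 'ca': from fail(4)=0 chase 'a': 0 ⇒ 1;  out=∅∪out(1)=∅
  fail(8) 'cc': from fail(4)=0 chase 'c': 0 ⇒ 4;  out=∅∪out(4)={4}
  fail(3) 'abb': from fail(2)=0 chase 'b': 0 ⇒ 0;  out={1}∪out(0)={1}
  fail(6) 'cac': from fail(5)=1 chase 'c': 1→0 ⇒ 4;  out=∅∪out(4)={4}
  fail(9) 'ccc': from fail(8)=4 chase 'c': 4 ⇒ 8;  out={3}∪out(8)={3,4}
  fail(7) 'cacb': from fail(6)=4 chase 'b': 4→0 ⇒ 0;  out={2}∪out(0)={2}

Scan:
pos 0 'c': at 4  → match P4@[0:0]
pos 1 'a': at 5
pos 2 'b': at 2 (via fail)  → match P0@[1:2]
pos 3 'b': at 3  → match P1@[1:3]
pos 4 'c': at 4 (via fail)  → match P4@[4:4]
pos 5 'c': at 8  → match P4@[5:5]
pos 6 'c': at 9  → match P3@[4:6],P4@[6:6]
pos 7 'a': at 5 (via fail)
pos 8 'c': at 6  → match P4@[8:8]
pos 9 'c': at 8 (via fail)  → match P4@[9:9]
pos 10 'a': at 5 (via fail)
pos 11 'b': at 2 (via fail)  → match P0@[10:11]
pos 12 'c': at 4 (via fail)  → match P4@[12:12]
pos 13 'c': at 8  → match P4@[13:13]
pos 14 'c': at 9  → match P3@[12:14],P4@[14:14]
pos 15 'c': at 9 (via fail)  → match P3@[13:15],P4@[15:15]
pos 16 'a': at 5 (via fail)
pos 17 'b': at 2 (via fail)  → match P0@[16:17]
pos 18 'b': at 3  → match P1@[16:18]
pos 19 'a': at 1 (via fail)
pos 20 'b': at 2  → match P0@[19:20]
pos 21 'a': at 1 (via fail)
pos 22 'c': at 4 (via fail)  → match P4@[22:22]
pos 23 'c': at 8  → match P4@[23:23]
pos 24 'a': at 5 (via fail)
pos 25 'b': at 2 (via fail)  → match P0@[24:25]
pos 26 'a': at 1 (via fail)
pos 27 'b': at 2  → match P0@[26:27]
pos 28 'b': at 3  → match P1@[26:28]
pos 29 'a': at 1 (via fail)
pos 30 'b': at 2  → match P0@[29:30]
pos 31 'a': at 1 (via fail)
pos 32 'a': at 1 (via fail)
pos 33 'b': at 2  → match P0@[32:33]
pos 34 'c': at 4 (via fail)  → match P4@[34:34]
pos 35 'c': at 8  → match P4@[35:35]
pos 36 'c': at 9  → match P3@[34:36],P4@[36:36]
pos 37 'c': at 9 (via fail)  → match P3@[35:37],P4@[37:37]
pos 38 'a': at 5 (via fail)
pos 39 'c': at 6  → match P4@[39:39]
pos 40 'b': at 7  → match P2@[37:40]

All matches (sorted): [[0,4],[2,0],[3,1],[4,4],[5,4],[6,3],[6,4],[8,4],[9,4],[11,0],[12,4],[13,4],[14,3],[14,4],[15,3],[15,4],[17,0],[18,1],[20,0],[22,4],[23,4],[25,0],[27,0],[28,1],[30,0],[33,0],[34,4],[35,4],[36,3],[36,4],[37,3],[37,4],[39,4],[40,2]]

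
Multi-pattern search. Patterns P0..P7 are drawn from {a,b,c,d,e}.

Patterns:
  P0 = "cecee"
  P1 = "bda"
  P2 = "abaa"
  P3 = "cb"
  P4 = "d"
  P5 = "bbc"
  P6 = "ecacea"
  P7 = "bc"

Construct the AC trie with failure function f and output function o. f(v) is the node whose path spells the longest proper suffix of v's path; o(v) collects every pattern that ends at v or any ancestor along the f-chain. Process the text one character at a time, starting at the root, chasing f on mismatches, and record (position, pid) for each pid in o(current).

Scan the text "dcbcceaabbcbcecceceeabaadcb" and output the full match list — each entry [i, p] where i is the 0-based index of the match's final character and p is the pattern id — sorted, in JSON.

Construct AC machine:
Trie nodes:
  0='ε' goto a→9 b→6 c→1 d→14 e→17
  1='c' goto b→13 e→2
  2='ce' goto c→3
  3='cec' goto e→4
  4='cece' goto e→5
  5='cecee' goto ·  ←P0
  6='b' goto b→15 c→23 d→7
  7='bd' goto a→8
  8='bda' goto ·  ←P1
  9='a' goto b→10
  10='ab' goto a→11
  11='aba' goto a→12
  12='abaa' goto ·  ←P2
  13='cb' goto ·  ←P3
  14='d' goto ·  ←P4
  15='bb' goto c→16
  16='bbc' goto ·  ←P5
  17='e' goto c→18
  18='ec' goto a→19
  19='eca' goto c→20
  20='ecac' goto e→21
  21='ecace' goto a→22
  22='ecacea' goto ·  ←P6
  23='bc' goto ·  ←P7

BFS fail/out derivation:
  n1('c'): parent n0 fail=0; on 'c' 0 → fail=0;  out ∅∪∅=∅
  n6('b'): parent n0 fail=0; on 'b' 0 → fail=0;  out ∅∪∅=∅
  n9('a'): parent n0 fail=0; on 'a' 0 → fail=0;  out ∅∪∅=∅
  n14('d'): parent n0 fail=0; on 'd' 0 → fail=0;  out {4}∪∅={4}
  n17('e'): parent n0 fail=0; on 'e' 0 → fail=0;  out ∅∪∅=∅
  n2('ce'): parent n1 fail=0; on 'e' 0 → fail=17;  out ∅∪∅=∅
  n7('bd'): parent n6 fail=0; on 'd' 0 → fail=14;  out ∅∪{4}={4}
  n10('ab'): parent n9 fail=0; on 'b' 0 → fail=6;  out ∅∪∅=∅
  n13('cb'): parent n1 fail=0; on 'b' 0 → fail=6;  out {3}∪∅={3}
  n15('bb'): parent n6 fail=0; on 'b' 0 → fail=6;  out ∅∪∅=∅
  n18('ec'): parent n17 fail=0; on 'c' 0 → fail=1;  out ∅∪∅=∅
  n23('bc'): parent n6 fail=0; on 'c' 0 → fail=1;  out {7}∪∅={7}
  n3('cec'): parent n2 fail=17; on 'c' 17 → fail=18;  out ∅∪∅=∅
  n8('bda'): parent n7 fail=14; on 'a' 14→0 → fail=9;  out {1}∪∅={1}
  n11('aba'): parent n10 fail=6; on 'a' 6→0 → fail=9;  out ∅∪∅=∅
  n16('bbc'): parent n15 fail=6; on 'c' 6 → fail=23;  out {5}∪{7}={5,7}
  n19('eca'): parent n18 fail=1; on 'a' 1→0 → fail=9;  out ∅∪∅=∅
  n4('cece'): parent n3 fail=18; on 'e' 18→1 → fail=2;  out ∅∪∅=∅
  n12('abaa'): parent n11 fail=9; on 'a' 9→0 → fail=9;  out {2}∪∅={2}
  n20('ecac'): parent n19 fail=9; on 'c' 9→0 → fail=1;  out ∅∪∅=∅
  n5('cecee'): parent n4 fail=2; on 'e' 2→17→0 → fail=17;  out {0}∪∅={0}
  n21('ecace'): parent n20 fail=1; on 'e' 1 → fail=2;  out ∅∪∅=∅
  n22('ecacea'): parent n21 fail=2; on 'a' 2→17→0 → fail=9;  out {6}∪∅={6}

Run:
pos 0 'd': at 14  → match P4@[0:0]
pos 1 'c': at 1 ·f
pos 2 'b': at 13  → match P3@[1:2]
pos 3 'c': at 23 ·f  → match P7@[2:3]
pos 4 'c': at 1 ·f
pos 5 'e': at 2
pos 6 'a': at 9 ·f
pos 7 'a': at 9 ·f
pos 8 'b': at 10
pos 9 'b': at 15 ·f
pos 10 'c': at 16  → match P5@[8:10],P7@[9:10]
pos 11 'b': at 13 ·f  → match P3@[10:11]
pos 12 'c': at 23 ·f  → match P7@[11:12]
pos 13 'e': at 2 ·f
pos 14 'c': at 3
pos 15 'c': at 1 ·f
pos 16 'e': at 2
pos 17 'c': at 3
pos 18 'e': at 4
pos 19 'e': at 5  → match P0@[15:19]
pos 20 'a': at 9 ·f
pos 21 'b': at 10
pos 22 'a': at 11
pos 23 'a': at 12  → match P2@[20:23]
pos 24 'd': at 14 ·f  → match P4@[24:24]
pos 25 'c': at 1 ·f
pos 26 'b': at 13  → match P3@[25:26]

Result: [[0,4],[2,3],[3,7],[10,5],[10,7],[11,3],[12,7],[19,0],[23,2],[24,4],[26,3]]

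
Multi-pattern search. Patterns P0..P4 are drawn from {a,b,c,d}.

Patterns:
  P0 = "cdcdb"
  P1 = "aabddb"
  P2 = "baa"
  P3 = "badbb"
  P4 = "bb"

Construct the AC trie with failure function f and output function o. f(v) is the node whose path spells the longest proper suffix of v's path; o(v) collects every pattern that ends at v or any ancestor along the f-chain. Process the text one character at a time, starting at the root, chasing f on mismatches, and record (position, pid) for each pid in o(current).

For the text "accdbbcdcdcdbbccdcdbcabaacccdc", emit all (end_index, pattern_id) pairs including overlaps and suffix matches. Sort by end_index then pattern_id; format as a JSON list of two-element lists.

Build automaton:
Trie nodes:
  n0 'ε': a→6 b→12 c→1
  n1 'c': d→2
  n2 'cd': c→3
  n3 'cdc': d→4
  n4 'cdcd': b→5
  n5 'cdcdb': ·  ←P0
  n6 'a': a→7
  n7 'aa': b→8
  n8 'aab': d→9
  n9 'aabd': d→10
  n10 'aabdd': b→11
  n11 'aabddb': ·  ←P1
  n12 'b': a→13 b→18
  n13 'ba': a→14 d→15
  n14 'baa': ·  ←P2
  n15 'bad': b→16
  n16 'badb': b→17
  n17 'badbb': ·  ←P3
  n18 'bb': ·  ←P4

BFS fail/out derivation:
  fail(1) 'c': from fail(0)=0 chase 'c': 0 ⇒ 0;  out=∅∪out(0)=∅
  fail(6) 'a': from fail(0)=0 chase 'a': 0 ⇒ 0;  out=∅∪out(0)=∅
  fail(12) 'b': from fail(0)=0 chase 'b': 0 ⇒ 0;  out=∅∪out(0)=∅
  fail(2) 'cd': from fail(1)=0 chase 'd': 0 ⇒ 0;  out=∅∪out(0)=∅
  fail(7) 'aa': from fail(6)=0 chase 'a': 0 ⇒ 6;  out=∅∪out(6)=∅
  fail(13) 'ba': from fail(12)=0 chase 'a': 0 ⇒ 6;  out=∅∪out(6)=∅
  fail(18) 'bb': from fail(12)=0 chase 'b': 0 ⇒ 12;  out={4}∪out(12)={4}
  fail(3) 'cdc': from fail(2)=0 chase 'c': 0 ⇒ 1;  out=∅∪out(1)=∅
  fail(8) 'aab': from fail(7)=6 chase 'b': 6→0 ⇒ 12;  out=∅∪out(12)=∅
  fail(14) 'baa': from fail(13)=6 chase 'a': 6 ⇒ 7;  out={2}∪out(7)={2}
  fail(15) 'bad': from fail(13)=6 chase 'd': 6→0 ⇒ 0;  out=∅∪out(0)=∅
  fail(4) 'cdcd': from fail(3)=1 chase 'd': 1 ⇒ 2;  out=∅∪out(2)=∅
  fail(9) 'aabd': from fail(8)=12 chase 'd': 12→0 ⇒ 0;  out=∅∪out(0)=∅
  fail(16) 'badb': from fail(15)=0 chase 'b': 0 ⇒ 12;  out=∅∪out(12)=∅
  fail(5) 'cdcdb': from fail(4)=2 chase 'b': 2→0 ⇒ 12;  out={0}∪out(12)={0}
  fail(10) 'aabdd': from fail(9)=0 chase 'd': 0 ⇒ 0;  out=∅∪out(0)=∅
  fail(17) 'badbb': from fail(16)=12 chase 'b': 12 ⇒ 18;  out={3}∪out(18)={3,4}
  fail(11) 'aabddb': from fail(10)=0 chase 'b': 0 ⇒ 12;  out={1}∪out(12)={1}

Text stream:
[0] read 'a'  n0⇒n6
[1] read 'c'  n6⇒n1 ·f
[2] read 'c'  n1⇒n1 ·f
[3] read 'd'  n1⇒n2
[4] read 'b'  n2⇒n12 ·f
[5] read 'b'  n12⇒n18  → match P4@[4:5]
[6] read 'c'  n18⇒n1 ·f
[7] read 'd'  n1⇒n2
[8] read 'c'  n2⇒n3
[9] read 'd'  n3⇒n4
[10] read 'c'  n4⇒n3 ·f
[11] read 'd'  n3⇒n4
[12] read 'b'  n4⇒n5  → match P0@[8:12]
[13] read 'b'  n5⇒n18 ·f  → match P4@[12:13]
[14] read 'c'  n18⇒n1 ·f
[15] read 'c'  n1⇒n1 ·f
[16] read 'd'  n1⇒n2
[17] read 'c'  n2⇒n3
[18] read 'd'  n3⇒n4
[19] read 'b'  n4⇒n5  → match P0@[15:19]
[20] read 'c'  n5⇒n1 ·f
[21] read 'a'  n1⇒n6 ·f
[22] read 'b'  n6⇒n12 ·f
[23] read 'a'  n12⇒n13
[24] read 'a'  n13⇒n14  → match P2@[22:24]
[25] read 'c'  n14⇒n1 ·f
[26] read 'c'  n1⇒n1 ·f
[27] read 'c'  n1⇒n1 ·f
[28] read 'd'  n1⇒n2
[29] read 'c'  n2⇒n3

Matches: [[5,4],[12,0],[13,4],[19,0],[24,2]]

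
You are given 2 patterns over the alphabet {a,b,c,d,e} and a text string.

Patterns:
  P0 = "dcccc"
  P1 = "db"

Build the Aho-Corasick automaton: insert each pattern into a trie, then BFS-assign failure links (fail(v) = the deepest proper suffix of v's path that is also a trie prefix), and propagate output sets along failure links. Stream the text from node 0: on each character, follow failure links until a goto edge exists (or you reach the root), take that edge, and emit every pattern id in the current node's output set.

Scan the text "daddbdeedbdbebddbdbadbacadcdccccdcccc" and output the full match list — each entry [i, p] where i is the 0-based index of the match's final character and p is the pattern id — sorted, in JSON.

Construct AC machine:
Trie (insert patterns):
  0='ε' goto d→1
  1='d' goto b→6 c→2
  2='dc' goto c→3
  3='dcc' goto c→4
  4='dccc' goto c→5
  5='dcccc' goto ·  [P0 ends]
  6='db' goto ·  [P1 ends]

Failure links (BFS by depth):
  fail(1) 'd': from fail(0)=0 chase 'd': 0 ⇒ 0;  out=∅∪out(0)=∅
  fail(2) 'dc': from fail(1)=0 chase 'c': 0 ⇒ 0;  out=∅∪out(0)=∅
  fail(6) 'db': from fail(1)=0 chase 'b': 0 ⇒ 0;  out={1}∪out(0)={1}
  fail(3) 'dcc': from fail(2)=0 chase 'c': 0 ⇒ 0;  out=∅∪out(0)=∅
  fail(4) 'dccc': from fail(3)=0 chase 'c': 0 ⇒ 0;  out=∅∪out(0)=∅
  fail(5) 'dcccc': from fail(4)=0 chase 'c': 0 ⇒ 0;  out={0}∪out(0)={0}

Scan:
pos 0 'd': at 1
pos 1 'a': at 0 (via fail)
pos 2 'd': at 1
pos 3 'd': at 1 (via fail)
pos 4 'b': at 6  emit P1@[3:4]
pos 5 'd': at 1 (via fail)
pos 6 'e': at 0 (via fail)
pos 7 'e': at 0
pos 8 'd': at 1
pos 9 'b': at 6  emit P1@[8:9]
pos 10 'd': at 1 (via fail)
pos 11 'b': at 6  emit P1@[10:11]
pos 12 'e': at 0 (via fail)
pos 13 'b': at 0
pos 14 'd': at 1
pos 15 'd': at 1 (via fail)
pos 16 'b': at 6  emit P1@[15:16]
pos 17 'd': at 1 (via fail)
pos 18 'b': at 6  emit P1@[17:18]
pos 19 'a': at 0 (via fail)
pos 20 'd': at 1
pos 21 'b': at 6  emit P1@[20:21]
pos 22 'a': at 0 (via fail)
pos 23 'c': at 0
pos 24 'a': at 0
pos 25 'd': at 1
pos 26 'c': at 2
pos 27 'd': at 1 (via fail)
pos 28 'c': at 2
pos 29 'c': at 3
pos 30 'c': at 4
pos 31 'c': at 5  emit P0@[27:31]
pos 32 'd': at 1 (via fail)
pos 33 'c': at 2
pos 34 'c': at 3
pos 35 'c': at 4
pos 36 'c': at 5  emit P0@[32:36]

All matches (sorted): [[4,1],[9,1],[11,1],[16,1],[18,1],[21,1],[31,0],[36,0]]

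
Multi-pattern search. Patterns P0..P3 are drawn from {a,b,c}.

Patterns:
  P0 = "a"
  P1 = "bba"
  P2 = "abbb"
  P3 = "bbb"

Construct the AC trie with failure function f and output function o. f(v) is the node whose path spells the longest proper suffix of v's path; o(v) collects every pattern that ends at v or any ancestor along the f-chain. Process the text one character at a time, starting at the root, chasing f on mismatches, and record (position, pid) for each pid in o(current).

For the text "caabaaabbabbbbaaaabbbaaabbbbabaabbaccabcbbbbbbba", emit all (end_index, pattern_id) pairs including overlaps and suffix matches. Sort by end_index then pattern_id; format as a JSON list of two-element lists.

Build:
Trie (insert patterns):
  0='ε' goto a→1 b→2
  1='a' goto b→5  ←P0
  2='b' goto b→3
  3='bb' goto a→4 b→8
  4='bba' goto ·  ←P1
  5='ab' goto b→6
  6='abb' goto b→7
  7='abbb' goto ·  ←P2
  8='bbb' goto ·  ←P3

Failure links (BFS by depth):
  n1('a'): parent n0 fail=0; on 'a' 0 → fail=0;  out {0}∪∅={0}
  n2('b'): parent n0 fail=0; on 'b' 0 → fail=0;  out ∅∪∅=∅
  n3('bb'): parent n2 fail=0; on 'b' 0 → fail=2;  out ∅∪∅=∅
  n5('ab'): parent n1 fail=0; on 'b' 0 → fail=2;  out ∅∪∅=∅
  n4('bba'): parent n3 fail=2; on 'a' 2→0 → fail=1;  out {1}∪{0}={0,1}
  n6('abb'): parent n5 fail=2; on 'b' 2 → fail=3;  out ∅∪∅=∅
  n8('bbb'): parent n3 fail=2; on 'b' 2 → fail=3;  out {3}∪∅={3}
  n7('abbb'): parent n6 fail=3; on 'b' 3 → fail=8;  out {2}∪{3}={2,3}

Scan:
i=0 'c': node 0→0
i=1 'a': node 0→1  → match P0@[1:1]
i=2 'a': node 1→1 (fail-walked)  → match P0@[2:2]
i=3 'b': node 1→5
i=4 'a': node 5→1 (fail-walked)  → match P0@[4:4]
i=5 'a': node 1→1 (fail-walked)  → match P0@[5:5]
i=6 'a': node 1→1 (fail-walked)  → match P0@[6:6]
i=7 'b': node 1→5
i=8 'b': node 5→6
i=9 'a': node 6→4 (fail-walked)  → match P0@[9:9],P1@[7:9]
i=10 'b': node 4→5 (fail-walked)
i=11 'b': node 5→6
i=12 'b': node 6→7  → match P2@[9:12],P3@[10:12]
i=13 'b': node 7→8 (fail-walked)  → match P3@[11:13]
i=14 'a': node 8→4 (fail-walked)  → match P0@[14:14],P1@[12:14]
i=15 'a': node 4→1 (fail-walked)  → match P0@[15:15]
i=16 'a': node 1→1 (fail-walked)  → match P0@[16:16]
i=17 'a': node 1→1 (fail-walked)  → match P0@[17:17]
i=18 'b': node 1→5
i=19 'b': node 5→6
i=20 'b': node 6→7  → match P2@[17:20],P3@[18:20]
i=21 'a': node 7→4 (fail-walked)  → match P0@[21:21],P1@[19:21]
i=22 'a': node 4→1 (fail-walked)  → match P0@[22:22]
i=23 'a': node 1→1 (fail-walked)  → match P0@[23:23]
i=24 'b': node 1→5
i=25 'b': node 5→6
i=26 'b': node 6→7  → match P2@[23:26],P3@[24:26]
i=27 'b': node 7→8 (fail-walked)  → match P3@[25:27]
i=28 'a': node 8→4 (fail-walked)  → match P0@[28:28],P1@[26:28]
i=29 'b': node 4→5 (fail-walked)
i=30 'a': node 5→1 (fail-walked)  → match P0@[30:30]
i=31 'a': node 1→1 (fail-walked)  → match P0@[31:31]
i=32 'b': node 1→5
i=33 'b': node 5→6
i=34 'a': node 6→4 (fail-walked)  → match P0@[34:34],P1@[32:34]
i=35 'c': node 4→0 (fail-walked)
i=36 'c': node 0→0
i=37 'a': node 0→1  → match P0@[37:37]
i=38 'b': node 1→5
i=39 'c': node 5→0 (fail-walked)
i=40 'b': node 0→2
i=41 'b': node 2→3
i=42 'b': node 3→8  → match P3@[40:42]
i=43 'b': node 8→8 (fail-walked)  → match P3@[41:43]
i=44 'b': node 8→8 (fail-walked)  → match P3@[42:44]
i=45 'b': node 8→8 (fail-walked)  → match P3@[43:45]
i=46 'b': node 8→8 (fail-walked)  → match P3@[44:46]
i=47 'a': node 8→4 (fail-walked)  → match P0@[47:47],P1@[45:47]

Matches: [[1,0],[2,0],[4,0],[5,0],[6,0],[9,0],[9,1],[12,2],[12,3],[13,3],[14,0],[14,1],[15,0],[16,0],[17,0],[20,2],[20,3],[21,0],[21,1],[22,0],[23,0],[26,2],[26,3],[27,3],[28,0],[28,1],[30,0],[31,0],[34,0],[34,1],[37,0],[42,3],[43,3],[44,3],[45,3],[46,3],[47,0],[47,1]]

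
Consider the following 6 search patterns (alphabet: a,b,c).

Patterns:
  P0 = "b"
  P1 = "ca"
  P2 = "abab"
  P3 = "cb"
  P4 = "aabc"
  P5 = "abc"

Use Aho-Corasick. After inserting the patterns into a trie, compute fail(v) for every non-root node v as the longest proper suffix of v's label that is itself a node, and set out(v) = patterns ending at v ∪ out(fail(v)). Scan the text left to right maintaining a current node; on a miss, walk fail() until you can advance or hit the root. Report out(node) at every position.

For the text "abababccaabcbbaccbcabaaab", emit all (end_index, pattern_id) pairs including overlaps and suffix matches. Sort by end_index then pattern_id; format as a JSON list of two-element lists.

Construct AC machine:
Trie (insert patterns):
  0='ε' goto a→4 b→1 c→2
  1='b' goto ·  ←P0
  2='c' goto a→3 b→8
  3='ca' goto ·  ←P1
  4='a' goto a→9 b→5
  5='ab' goto a→6 c→12
  6='aba' goto b→7
  7='abab' goto ·  ←P2
  8='cb' goto ·  ←P3
  9='aa' goto b→10
  10='aab' goto c→11
  11='aabc' goto ·  ←P4
  12='abc' goto ·  ←P5

BFS fail/out derivation:
  fail(1) 'b': from fail(0)=0 chase 'b': 0 ⇒ 0;  out={0}∪out(0)={0}
  fail(2) 'c': from fail(0)=0 chase 'c': 0 ⇒ 0;  out=∅∪out(0)=∅
  fail(4) 'a': from fail(0)=0 chase 'a': 0 ⇒ 0;  out=∅∪out(0)=∅
  fail(3) 'ca': from fail(2)=0 chase 'a': 0 ⇒ 4;  out={1}∪out(4)={1}
  fail(5) 'ab': from fail(4)=0 chase 'b': 0 ⇒ 1;  out=∅∪out(1)={0}
  fail(8) 'cb': from fail(2)=0 chase 'b': 0 ⇒ 1;  out={3}∪out(1)={0,3}
  fail(9) 'aa': from fail(4)=0 chase 'a': 0 ⇒ 4;  out=∅∪out(4)=∅
  fail(6) 'aba': from fail(5)=1 chase 'a': 1→0 ⇒ 4;  out=∅∪out(4)=∅
  fail(10) 'aab': from fail(9)=4 chase 'b': 4 ⇒ 5;  out=∅∪out(5)={0}
  fail(12) 'abc': from fail(5)=1 chase 'c': 1→0 ⇒ 2;  out={5}∪out(2)={5}
  fail(7) 'abab': from fail(6)=4 chase 'b': 4 ⇒ 5;  out={2}∪out(5)={0,2}
  fail(11) 'aabc': from fail(10)=5 chase 'c': 5 ⇒ 12;  out={4}∪out(12)={4,5}

Scan:
pos 0 'a': at 4
pos 1 'b': at 5  → match P0@[1:1]
pos 2 'a': at 6
pos 3 'b': at 7  → match P0@[3:3],P2@[0:3]
pos 4 'a': at 6 (via fail)
pos 5 'b': at 7  → match P0@[5:5],P2@[2:5]
pos 6 'c': at 12 (via fail)  → match P5@[4:6]
pos 7 'c': at 2 (via fail)
pos 8 'a': at 3  → match P1@[7:8]
pos 9 'a': at 9 (via fail)
pos 10 'b': at 10  → match P0@[10:10]
pos 11 'c': at 11  → match P4@[8:11],P5@[9:11]
pos 12 'b': at 8 (via fail)  → match P0@[12:12],P3@[11:12]
pos 13 'b': at 1 (via fail)  → match P0@[13:13]
pos 14 'a': at 4 (via fail)
pos 15 'c': at 2 (via fail)
pos 16 'c': at 2 (via fail)
pos 17 'b': at 8  → match P0@[17:17],P3@[16:17]
pos 18 'c': at 2 (via fail)
pos 19 'a': at 3  → match P1@[18:19]
pos 20 'b': at 5 (via fail)  → match P0@[20:20]
pos 21 'a': at 6
pos 22 'a': at 9 (via fail)
pos 23 'a': at 9 (via fail)
pos 24 'b': at 10  → match P0@[24:24]

Matches: [[1,0],[3,0],[3,2],[5,0],[5,2],[6,5],[8,1],[10,0],[11,4],[11,5],[12,0],[12,3],[13,0],[17,0],[17,3],[19,1],[20,0],[24,0]]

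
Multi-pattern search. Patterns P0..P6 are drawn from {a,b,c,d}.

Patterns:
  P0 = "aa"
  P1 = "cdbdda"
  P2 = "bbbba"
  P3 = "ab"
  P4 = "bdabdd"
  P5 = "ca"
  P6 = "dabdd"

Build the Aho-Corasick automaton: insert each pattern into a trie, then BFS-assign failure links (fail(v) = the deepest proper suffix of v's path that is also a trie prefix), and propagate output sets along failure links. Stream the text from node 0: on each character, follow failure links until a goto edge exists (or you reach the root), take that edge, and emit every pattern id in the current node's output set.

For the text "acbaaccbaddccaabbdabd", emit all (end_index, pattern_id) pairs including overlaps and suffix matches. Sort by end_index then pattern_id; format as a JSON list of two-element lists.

Build:
Trie (insert patterns):
  0='ε' goto a→1 b→9 c→3 d→21
  1='a' goto a→2 b→14
  2='aa' goto ·  ←P0
  3='c' goto a→20 d→4
  4='cd' goto b→5
  5='cdb' goto d→6
  6='cdbd' goto d→7
  7='cdbdd' goto a→8
  8='cdbdda' goto ·  ←P1
  9='b' goto b→10 d→15
  10='bb' goto b→11
  11='bbb' goto b→12
  12='bbbb' goto a→13
  13='bbbba' goto ·  ←P2
  14='ab' goto ·  ←P3
  15='bd' goto a→16
  16='bda' goto b→17
  17='bdab' goto d→18
  18='bdabd' goto d→19
  19='bdabdd' goto ·  ←P4
  20='ca' goto ·  ←P5
  21='d' goto a→22
  22='da' goto b→23
  23='dab' goto d→24
  24='dabd' goto d→25
  25='dabdd' goto ·  ←P6

Failure links (BFS by depth):
  n1('a'): parent n0 fail=0; on 'a' 0 → fail=0;  out ∅∪∅=∅
  n3('c'): parent n0 fail=0; on 'c' 0 → fail=0;  out ∅∪∅=∅
  n9('b'): parent n0 fail=0; on 'b' 0 → fail=0;  out ∅∪∅=∅
  n21('d'): parent n0 fail=0; on 'd' 0 → fail=0;  out ∅∪∅=∅
  n2('aa'): parent n1 fail=0; on 'a' 0 → fail=1;  out {0}∪∅={0}
  n4('cd'): parent n3 fail=0; on 'd' 0 → fail=21;  out ∅∪∅=∅
  n10('bb'): parent n9 fail=0; on 'b' 0 → fail=9;  out ∅∪∅=∅
  n14('ab'): parent n1 fail=0; on 'b' 0 → fail=9;  out {3}∪∅={3}
  n15('bd'): parent n9 fail=0; on 'd' 0 → fail=21;  out ∅∪∅=∅
  n20('ca'): parent n3 fail=0; on 'a' 0 → fail=1;  out {5}∪∅={5}
  n22('da'): parent n21 fail=0; on 'a' 0 → fail=1;  out ∅∪∅=∅
  n5('cdb'): parent n4 fail=21; on 'b' 21→0 → fail=9;  out ∅∪∅=∅
  n11('bbb'): parent n10 fail=9; on 'b' 9 → fail=10;  out ∅∪∅=∅
  n16('bda'): parent n15 fail=21; on 'a' 21 → fail=22;  out ∅∪∅=∅
  n23('dab'): parent n22 fail=1; on 'b' 1 → fail=14;  out ∅∪{3}={3}
  n6('cdbd'): parent n5 fail=9; on 'd' 9 → fail=15;  out ∅∪∅=∅
  n12('bbbb'): parent n11 fail=10; on 'b' 10 → fail=11;  out ∅∪∅=∅
  n17('bdab'): parent n16 fail=22; on 'b' 22 → fail=23;  out ∅∪{3}={3}
  n24('dabd'): parent n23 fail=14; on 'd' 14→9 → fail=15;  out ∅∪∅=∅
  n7('cdbdd'): parent n6 fail=15; on 'd' 15→21→0 → fail=21;  out ∅∪∅=∅
  n13('bbbba'): parent n12 fail=11; on 'a' 11→10→9→0 → fail=1;  out {2}∪∅={2}
  n18('bdabd'): parent n17 fail=23; on 'd' 23 → fail=24;  out ∅∪∅=∅
  n25('dabdd'): parent n24 fail=15; on 'd' 15→21→0 → fail=21;  out {6}∪∅={6}
  n8('cdbdda'): parent n7 fail=21; on 'a' 21 → fail=22;  out {1}∪∅={1}
  n19('bdabdd'): parent n18 fail=24; on 'd' 24 → fail=25;  out {4}∪{6}={4,6}

Run:
[0] read 'a'  n0⇒n1
[1] read 'c'  n1⇒n3 (fail-walked)
[2] read 'b'  n3⇒n9 (fail-walked)
[3] read 'a'  n9⇒n1 (fail-walked)
[4] read 'a'  n1⇒n2  emit P0@[3:4]
[5] read 'c'  n2⇒n3 (fail-walked)
[6] read 'c'  n3⇒n3 (fail-walked)
[7] read 'b'  n3⇒n9 (fail-walked)
[8] read 'a'  n9⇒n1 (fail-walked)
[9] read 'd'  n1⇒n21 (fail-walked)
[10] read 'd'  n21⇒n21 (fail-walked)
[11] read 'c'  n21⇒n3 (fail-walked)
[12] read 'c'  n3⇒n3 (fail-walked)
[13] read 'a'  n3⇒n20  emit P5@[12:13]
[14] read 'a'  n20⇒n2 (fail-walked)  emit P0@[13:14]
[15] read 'b'  n2⇒n14 (fail-walked)  emit P3@[14:15]
[16] read 'b'  n14⇒n10 (fail-walked)
[17] read 'd'  n10⇒n15 (fail-walked)
[18] read 'a'  n15⇒n16
[19] read 'b'  n16⇒n17  emit P3@[18:19]
[20] read 'd'  n17⇒n18

Matches: [[4,0],[13,5],[14,0],[15,3],[19,3]]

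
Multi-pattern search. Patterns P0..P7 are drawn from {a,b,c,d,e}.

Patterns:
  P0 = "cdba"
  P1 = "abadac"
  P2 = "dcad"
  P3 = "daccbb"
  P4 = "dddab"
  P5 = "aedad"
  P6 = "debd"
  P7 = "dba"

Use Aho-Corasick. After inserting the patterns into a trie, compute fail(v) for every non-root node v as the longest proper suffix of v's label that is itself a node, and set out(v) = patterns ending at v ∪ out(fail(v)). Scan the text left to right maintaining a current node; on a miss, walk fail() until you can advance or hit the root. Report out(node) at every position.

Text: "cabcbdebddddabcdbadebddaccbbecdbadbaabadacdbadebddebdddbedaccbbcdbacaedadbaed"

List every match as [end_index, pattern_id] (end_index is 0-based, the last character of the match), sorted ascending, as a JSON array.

Build:
Trie (insert patterns):
  0='ε' goto a→5 c→1 d→11
  1='c' goto d→2
  2='cd' goto b→3
  3='cdb' goto a→4
  4='cdba' goto ·  ←P0
  5='a' goto b→6 e→24
  6='ab' goto a→7
  7='aba' goto d→8
  8='abad' goto a→9
  9='abada' goto c→10
  10='abadac' goto ·  ←P1
  11='d' goto a→15 b→31 c→12 d→20 e→28
  12='dc' goto a→13
  13='dca' goto d→14
  14='dcad' goto ·  ←P2
  15='da' goto c→16
  16='dac' goto c→17
  17='dacc' goto b→18
  18='daccb' goto b→19
  19='daccbb' goto ·  ←P3
  20='dd' goto d→21
  21='ddd' goto a→22
  22='ddda' goto b→23
  23='dddab' goto ·  ←P4
  24='ae' goto d→25
  25='aed' goto a→26
  26='aeda' goto d→27
  27='aedad' goto ·  ←P5
  28='de' goto b→29
  29='deb' goto d→30
  30='debd' goto ·  ←P6
  31='db' goto a→32
  32='dba' goto ·  ←P7

BFS fail/out derivation:
  fail(1) 'c': from fail(0)=0 chase 'c': 0 ⇒ 0;  out=∅∪out(0)=∅
  fail(5) 'a': from fail(0)=0 chase 'a': 0 ⇒ 0;  out=∅∪out(0)=∅
  fail(11) 'd': from fail(0)=0 chase 'd': 0 ⇒ 0;  out=∅∪out(0)=∅
  fail(2) 'cd': from fail(1)=0 chase 'd': 0 ⇒ 11;  out=∅∪out(11)=∅
  fail(6) 'ab': from fail(5)=0 chase 'b': 0 ⇒ 0;  out=∅∪out(0)=∅
  fail(12) 'dc': from fail(11)=0 chase 'c': 0 ⇒ 1;  out=∅∪out(1)=∅
  fail(15) 'da': from fail(11)=0 chase 'a': 0 ⇒ 5;  out=∅∪out(5)=∅
  fail(20) 'dd': from fail(11)=0 chase 'd': 0 ⇒ 11;  out=∅∪out(11)=∅
  fail(24) 'ae': from fail(5)=0 chase 'e': 0 ⇒ 0;  out=∅∪out(0)=∅
  fail(28) 'de': from fail(11)=0 chase 'e': 0 ⇒ 0;  out=∅∪out(0)=∅
  fail(31) 'db': from fail(11)=0 chase 'b': 0 ⇒ 0;  out=∅∪out(0)=∅
  fail(3) 'cdb': from fail(2)=11 chase 'b': 11 ⇒ 31;  out=∅∪out(31)=∅
  fail(7) 'aba': from fail(6)=0 chase 'a': 0 ⇒ 5;  out=∅∪out(5)=∅
  fail(13) 'dca': from fail(12)=1 chase 'a': 1→0 ⇒ 5;  out=∅∪out(5)=∅
  fail(16) 'dac': from fail(15)=5 chase 'c': 5→0 ⇒ 1;  out=∅∪out(1)=∅
  fail(21) 'ddd': from fail(20)=11 chase 'd': 11 ⇒ 20;  out=∅∪out(20)=∅
  fail(25) 'aed': from fail(24)=0 chase 'd': 0 ⇒ 11;  out=∅∪out(11)=∅
  fail(29) 'deb': from fail(28)=0 chase 'b': 0 ⇒ 0;  out=∅∪out(0)=∅
  fail(32) 'dba': from fail(31)=0 chase 'a': 0 ⇒ 5;  out={7}∪out(5)={7}
  fail(4) 'cdba': from fail(3)=31 chase 'a': 31 ⇒ 32;  out={0}∪out(32)={0,7}
  fail(8) 'abad': from fail(7)=5 chase 'd': 5→0 ⇒ 11;  out=∅∪out(11)=∅
  fail(14) 'dcad': from fail(13)=5 chase 'd': 5→0 ⇒ 11;  out={2}∪out(11)={2}
  fail(17) 'dacc': from fail(16)=1 chase 'c': 1→0 ⇒ 1;  out=∅∪out(1)=∅
  fail(22) 'ddda': from fail(21)=20 chase 'a': 20→11 ⇒ 15;  out=∅∪out(15)=∅
  fail(26) 'aeda': from fail(25)=11 chase 'a': 11 ⇒ 15;  out=∅∪out(15)=∅
  fail(30) 'debd': from fail(29)=0 chase 'd': 0 ⇒ 11;  out={6}∪out(11)={6}
  fail(9) 'abada': from fail(8)=11 chase 'a': 11 ⇒ 15;  out=∅∪out(15)=∅
  fail(18) 'daccb': from fail(17)=1 chase 'b': 1→0 ⇒ 0;  out=∅∪out(0)=∅
  fail(23) 'dddab': from fail(22)=15 chase 'b': 15→5 ⇒ 6;  out={4}∪out(6)={4}
  fail(27) 'aedad': from fail(26)=15 chase 'd': 15→5→0 ⇒ 11;  out={5}∪out(11)={5}
  fail(10) 'abadac': from fail(9)=15 chase 'c': 15 ⇒ 16;  out={1}∪out(16)={1}
  fail(19) 'daccbb': from fail(18)=0 chase 'b': 0 ⇒ 0;  out={3}∪out(0)={3}

Text stream:
i=0 'c': node 0→1
i=1 'a': node 1→5 (via fail)
i=2 'b': node 5→6
i=3 'c': node 6→1 (via fail)
i=4 'b': node 1→0 (via fail)
i=5 'd': node 0→11
i=6 'e': node 11→28
i=7 'b': node 28→29
i=8 'd': node 29→30  emit P6@[5:8]
i=9 'd': node 30→20 (via fail)
i=10 'd': node 20→21
i=11 'd': node 21→21 (via fail)
i=12 'a': node 21→22
i=13 'b': node 22→23  emit P4@[9:13]
i=14 'c': node 23→1 (via fail)
i=15 'd': node 1→2
i=16 'b': node 2→3
i=17 'a': node 3→4  emit P0@[14:17],P7@[15:17]
i=18 'd': node 4→11 (via fail)
i=19 'e': node 11→28
i=20 'b': node 28→29
i=21 'd': node 29→30  emit P6@[18:21]
i=22 'd': node 30→20 (via fail)
i=23 'a': node 20→15 (via fail)
i=24 'c': node 15→16
i=25 'c': node 16→17
i=26 'b': node 17→18
i=27 'b': node 18→19  emit P3@[22:27]
i=28 'e': node 19→0 (via fail)
i=29 'c': node 0→1
i=30 'd': node 1→2
i=31 'b': node 2→3
i=32 'a': node 3→4  emit P0@[29:32],P7@[30:32]
i=33 'd': node 4→11 (via fail)
i=34 'b': node 11→31
i=35 'a': node 31→32  emit P7@[33:35]
i=36 'a': node 32→5 (via fail)
i=37 'b': node 5→6
i=38 'a': node 6→7
i=39 'd': node 7→8
i=40 'a': node 8→9
i=41 'c': node 9→10  emit P1@[36:41]
i=42 'd': node 10→2 (via fail)
i=43 'b': node 2→3
i=44 'a': node 3→4  emit P0@[41:44],P7@[42:44]
i=45 'd': node 4→11 (via fail)
i=46 'e': node 11→28
i=47 'b': node 28→29
i=48 'd': node 29→30  emit P6@[45:48]
i=49 'd': node 30→20 (via fail)
i=50 'e': node 20→28 (via fail)
i=51 'b': node 28→29
i=52 'd': node 29→30  emit P6@[49:52]
i=53 'd': node 30→20 (via fail)
i=54 'd': node 20→21
i=55 'b': node 21→31 (via fail)
i=56 'e': node 31→0 (via fail)
i=57 'd': node 0→11
i=58 'a': node 11→15
i=59 'c': node 15→16
i=60 'c': node 16→17
i=61 'b': node 17→18
i=62 'b': node 18→19  emit P3@[57:62]
i=63 'c': node 19→1 (via fail)
i=64 'd': node 1→2
i=65 'b': node 2→3
i=66 'a': node 3→4  emit P0@[63:66],P7@[64:66]
i=67 'c': node 4→1 (via fail)
i=68 'a': node 1→5 (via fail)
i=69 'e': node 5→24
i=70 'd': node 24→25
i=71 'a': node 25→26
i=72 'd': node 26→27  emit P5@[68:72]
i=73 'b': node 27→31 (via fail)
i=74 'a': node 31→32  emit P7@[72:74]
i=75 'e': node 32→24 (via fail)
i=76 'd': node 24→25

Matches: [[8,6],[13,4],[17,0],[17,7],[21,6],[27,3],[32,0],[32,7],[35,7],[41,1],[44,0],[44,7],[48,6],[52,6],[62,3],[66,0],[66,7],[72,5],[74,7]]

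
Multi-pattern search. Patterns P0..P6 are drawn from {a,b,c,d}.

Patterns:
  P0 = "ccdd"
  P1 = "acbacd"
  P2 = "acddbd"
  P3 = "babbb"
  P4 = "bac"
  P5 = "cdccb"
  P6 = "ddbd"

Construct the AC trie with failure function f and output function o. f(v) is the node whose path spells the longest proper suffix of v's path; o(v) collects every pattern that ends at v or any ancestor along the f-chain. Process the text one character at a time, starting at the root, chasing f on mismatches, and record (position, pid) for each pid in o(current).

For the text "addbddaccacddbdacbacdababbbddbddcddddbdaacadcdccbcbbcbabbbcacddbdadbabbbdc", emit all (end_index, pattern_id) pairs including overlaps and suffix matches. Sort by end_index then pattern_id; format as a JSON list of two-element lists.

Build:
Trie nodes:
  n0 'ε': a→5 b→15 c→1 d→25
  n1 'c': c→2 d→21
  n2 'cc': d→3
  n3 'ccd': d→4
  n4 'ccdd': ·  ←P0
  n5 'a': c→6
  n6 'ac': b→7 d→11
  n7 'acb': a→8
  n8 'acba': c→9
  n9 'acbac': d→10
  n10 'acbacd': ·  ←P1
  n11 'acd': d→12
  n12 'acdd': b→13
  n13 'acddb': d→14
  n14 'acddbd': ·  ←P2
  n15 'b': a→16
  n16 'ba': b→17 c→20
  n17 'bab': b→18
  n18 'babb': b→19
  n19 'babbb': ·  ←P3
  n20 'bac': ·  ←P4
  n21 'cd': c→22
  n22 'cdc': c→23
  n23 'cdcc': b→24
  n24 'cdccb': ·  ←P5
  n25 'd': d→26
  n26 'dd': b→27
  n27 'ddb': d→28
  n28 'ddbd': ·  ←P6

Failure links (BFS by depth):
  n1('c'): parent n0 fail=0; on 'c' 0 → fail=0;  out ∅∪∅=∅
  n5('a'): parent n0 fail=0; on 'a' 0 → fail=0;  out ∅∪∅=∅
  n15('b'): parent n0 fail=0; on 'b' 0 → fail=0;  out ∅∪∅=∅
  n25('d'): parent n0 fail=0; on 'd' 0 → fail=0;  out ∅∪∅=∅
  n2('cc'): parent n1 fail=0; on 'c' 0 → fail=1;  out ∅∪∅=∅
  n6('ac'): parent n5 fail=0; on 'c' 0 → fail=1;  out ∅∪∅=∅
  n16('ba'): parent n15 fail=0; on 'a' 0 → fail=5;  out ∅∪∅=∅
  n21('cd'): parent n1 fail=0; on 'd' 0 → fail=25;  out ∅∪∅=∅
  n26('dd'): parent n25 fail=0; on 'd' 0 → fail=25;  out ∅∪∅=∅
  n3('ccd'): parent n2 fail=1; on 'd' 1 → fail=21;  out ∅∪∅=∅
  n7('acb'): parent n6 fail=1; on 'b' 1→0 → fail=15;  out ∅∪∅=∅
  n11('acd'): parent n6 fail=1; on 'd' 1 → fail=21;  out ∅∪∅=∅
  n17('bab'): parent n16 fail=5; on 'b' 5→0 → fail=15;  out ∅∪∅=∅
  n20('bac'): parent n16 fail=5; on 'c' 5 → fail=6;  out {4}∪∅={4}
  n22('cdc'): parent n21 fail=25; on 'c' 25→0 → fail=1;  out ∅∪∅=∅
  n27('ddb'): parent n26 fail=25; on 'b' 25→0 → fail=15;  out ∅∪∅=∅
  n4('ccdd'): parent n3 fail=21; on 'd' 21→25 → fail=26;  out {0}∪∅={0}
  n8('acba'): parent n7 fail=15; on 'a' 15 → fail=16;  out ∅∪∅=∅
  n12('acdd'): parent n11 fail=21; on 'd' 21→25 → fail=26;  out ∅∪∅=∅
  n18('babb'): parent n17 fail=15; on 'b' 15→0 → fail=15;  out ∅∪∅=∅
  n23('cdcc'): parent n22 fail=1; on 'c' 1 → fail=2;  out ∅∪∅=∅
  n28('ddbd'): parent n27 fail=15; on 'd' 15→0 → fail=25;  out {6}∪∅={6}
  n9('acbac'): parent n8 fail=16; on 'c' 16 → fail=20;  out ∅∪{4}={4}
  n13('acddb'): parent n12 fail=26; on 'b' 26 → fail=27;  out ∅∪∅=∅
  n19('babbb'): parent n18 fail=15; on 'b' 15→0 → fail=15;  out {3}∪∅={3}
  n24('cdccb'): parent n23 fail=2; on 'b' 2→1→0 → fail=15;  out {5}∪∅={5}
  n10('acbacd'): parent n9 fail=20; on 'd' 20→6 → fail=11;  out {1}∪∅={1}
  n14('acddbd'): parent n13 fail=27; on 'd' 27 → fail=28;  out {2}∪{6}={2,6}

Run:
[0] read 'a'  n0⇒n5
[1] read 'd'  n5⇒n25 (fail-walked)
[2] read 'd'  n25⇒n26
[3] read 'b'  n26⇒n27
[4] read 'd'  n27⇒n28  emit P6@[1:4]
[5] read 'd'  n28⇒n26 (fail-walked)
[6] read 'a'  n26⇒n5 (fail-walked)
[7] read 'c'  n5⇒n6
[8] read 'c'  n6⇒n2 (fail-walked)
[9] read 'a'  n2⇒n5 (fail-walked)
[10] read 'c'  n5⇒n6
[11] read 'd'  n6⇒n11
[12] read 'd'  n11⇒n12
[13] read 'b'  n12⇒n13
[14] read 'd'  n13⇒n14  emit P2@[9:14],P6@[11:14]
[15] read 'a'  n14⇒n5 (fail-walked)
[16] read 'c'  n5⇒n6
[17] read 'b'  n6⇒n7
[18] read 'a'  n7⇒n8
[19] read 'c'  n8⇒n9  emit P4@[17:19]
[20] read 'd'  n9⇒n10  emit P1@[15:20]
[21] read 'a'  n10⇒n5 (fail-walked)
[22] read 'b'  n5⇒n15 (fail-walked)
[23] read 'a'  n15⇒n16
[24] read 'b'  n16⇒n17
[25] read 'b'  n17⇒n18
[26] read 'b'  n18⇒n19  emit P3@[22:26]
[27] read 'd'  n19⇒n25 (fail-walked)
[28] read 'd'  n25⇒n26
[29] read 'b'  n26⇒n27
[30] read 'd'  n27⇒n28  emit P6@[27:30]
[31] read 'd'  n28⇒n26 (fail-walked)
[32] read 'c'  n26⇒n1 (fail-walked)
[33] read 'd'  n1⇒n21
[34] read 'd'  n21⇒n26 (fail-walked)
[35] read 'd'  n26⇒n26 (fail-walked)
[36] read 'd'  n26⇒n26 (fail-walked)
[37] read 'b'  n26⇒n27
[38] read 'd'  n27⇒n28  emit P6@[35:38]
[39] read 'a'  n28⇒n5 (fail-walked)
[40] read 'a'  n5⇒n5 (fail-walked)
[41] read 'c'  n5⇒n6
[42] read 'a'  n6⇒n5 (fail-walked)
[43] read 'd'  n5⇒n25 (fail-walked)
[44] read 'c'  n25⇒n1 (fail-walked)
[45] read 'd'  n1⇒n21
[46] read 'c'  n21⇒n22
[47] read 'c'  n22⇒n23
[48] read 'b'  n23⇒n24  emit P5@[44:48]
[49] read 'c'  n24⇒n1 (fail-walked)
[50] read 'b'  n1⇒n15 (fail-walked)
[51] read 'b'  n15⇒n15 (fail-walked)
[52] read 'c'  n15⇒n1 (fail-walked)
[53] read 'b'  n1⇒n15 (fail-walked)
[54] read 'a'  n15⇒n16
[55] read 'b'  n16⇒n17
[56] read 'b'  n17⇒n18
[57] read 'b'  n18⇒n19  emit P3@[53:57]
[58] read 'c'  n19⇒n1 (fail-walked)
[59] read 'a'  n1⇒n5 (fail-walked)
[60] read 'c'  n5⇒n6
[61] read 'd'  n6⇒n11
[62] read 'd'  n11⇒n12
[63] read 'b'  n12⇒n13
[64] read 'd'  n13⇒n14  emit P2@[59:64],P6@[61:64]
[65] read 'a'  n14⇒n5 (fail-walked)
[66] read 'd'  n5⇒n25 (fail-walked)
[67] read 'b'  n25⇒n15 (fail-walked)
[68] read 'a'  n15⇒n16
[69] read 'b'  n16⇒n17
[70] read 'b'  n17⇒n18
[71] read 'b'  n18⇒n19  emit P3@[67:71]
[72] read 'd'  n19⇒n25 (fail-walked)
[73] read 'c'  n25⇒n1 (fail-walked)

Result: [[4,6],[14,2],[14,6],[19,4],[20,1],[26,3],[30,6],[38,6],[48,5],[57,3],[64,2],[64,6],[71,3]]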